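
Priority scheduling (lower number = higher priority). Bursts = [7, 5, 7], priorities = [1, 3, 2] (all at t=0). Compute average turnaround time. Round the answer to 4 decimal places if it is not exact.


Sort by priority (ascending = highest first):
Order: [(1, 7), (2, 7), (3, 5)]
Completion times:
  Priority 1, burst=7, C=7
  Priority 2, burst=7, C=14
  Priority 3, burst=5, C=19
Average turnaround = 40/3 = 13.3333

13.3333


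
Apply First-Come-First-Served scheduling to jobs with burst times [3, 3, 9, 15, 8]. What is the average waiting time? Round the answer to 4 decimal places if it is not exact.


FCFS order (as given): [3, 3, 9, 15, 8]
Waiting times:
  Job 1: wait = 0
  Job 2: wait = 3
  Job 3: wait = 6
  Job 4: wait = 15
  Job 5: wait = 30
Sum of waiting times = 54
Average waiting time = 54/5 = 10.8

10.8


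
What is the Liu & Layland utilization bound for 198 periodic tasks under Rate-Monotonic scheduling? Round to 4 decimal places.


Compute 2^(1/198) = 1.0035068781
Subtract 1: 1.0035068781 - 1 = 0.0035068781
Multiply by n: 198 * 0.0035068781 = 0.6943618638
Round to 4 dp: 0.6944

0.6944


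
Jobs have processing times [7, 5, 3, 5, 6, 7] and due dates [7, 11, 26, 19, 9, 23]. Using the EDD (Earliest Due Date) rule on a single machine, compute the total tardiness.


Sort by due date (EDD order): [(7, 7), (6, 9), (5, 11), (5, 19), (7, 23), (3, 26)]
Compute completion times and tardiness:
  Job 1: p=7, d=7, C=7, tardiness=max(0,7-7)=0
  Job 2: p=6, d=9, C=13, tardiness=max(0,13-9)=4
  Job 3: p=5, d=11, C=18, tardiness=max(0,18-11)=7
  Job 4: p=5, d=19, C=23, tardiness=max(0,23-19)=4
  Job 5: p=7, d=23, C=30, tardiness=max(0,30-23)=7
  Job 6: p=3, d=26, C=33, tardiness=max(0,33-26)=7
Total tardiness = 29

29


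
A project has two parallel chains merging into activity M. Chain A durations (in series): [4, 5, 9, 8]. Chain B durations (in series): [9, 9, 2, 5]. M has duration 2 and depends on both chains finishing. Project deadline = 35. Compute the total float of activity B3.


Forward pass: ES(B3) = sum of predecessors on chain B = 18
EF = ES + duration = 18 + 2 = 20
Backward pass: LF(M) = deadline = 35; LS(M) = 35 - 2 = 33
LF(B3) = LS(M) - sum(successors on chain B) = 33 - 5 = 28
LS = LF - duration = 28 - 2 = 26
Total float = LS - ES = 26 - 18 = 8

8


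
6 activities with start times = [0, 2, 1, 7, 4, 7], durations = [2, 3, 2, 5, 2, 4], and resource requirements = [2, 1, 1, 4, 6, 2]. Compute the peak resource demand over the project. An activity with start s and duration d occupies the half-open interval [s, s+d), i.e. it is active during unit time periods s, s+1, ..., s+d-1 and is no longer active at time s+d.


Each activity i is active on [start_i, start_i + duration_i).
Compute total resource usage per time slot:
  t=0: active resources = [2], total = 2
  t=1: active resources = [2, 1], total = 3
  t=2: active resources = [1, 1], total = 2
  t=3: active resources = [1], total = 1
  t=4: active resources = [1, 6], total = 7
  t=5: active resources = [6], total = 6
  t=6: active resources = [], total = 0
  t=7: active resources = [4, 2], total = 6
  t=8: active resources = [4, 2], total = 6
  t=9: active resources = [4, 2], total = 6
  t=10: active resources = [4, 2], total = 6
  t=11: active resources = [4], total = 4
Peak resource demand = 7

7


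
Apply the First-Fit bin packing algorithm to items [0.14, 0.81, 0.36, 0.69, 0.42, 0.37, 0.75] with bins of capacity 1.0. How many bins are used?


Place items sequentially using First-Fit:
  Item 0.14 -> new Bin 1
  Item 0.81 -> Bin 1 (now 0.95)
  Item 0.36 -> new Bin 2
  Item 0.69 -> new Bin 3
  Item 0.42 -> Bin 2 (now 0.78)
  Item 0.37 -> new Bin 4
  Item 0.75 -> new Bin 5
Total bins used = 5

5


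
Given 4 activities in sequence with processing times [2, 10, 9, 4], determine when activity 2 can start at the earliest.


Activity 2 starts after activities 1 through 1 complete.
Predecessor durations: [2]
ES = 2 = 2

2


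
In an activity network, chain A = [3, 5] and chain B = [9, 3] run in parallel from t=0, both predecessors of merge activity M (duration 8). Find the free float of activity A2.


ES(A2) = sum of predecessors on chain A = 3
EF(A2) = ES + duration = 3 + 5 = 8
Successor of A2 is M. ES(M) = max(sum(A), sum(B)) = max(8, 12) = 12
Free float = ES(successor) - EF(current) = 12 - 8 = 4

4


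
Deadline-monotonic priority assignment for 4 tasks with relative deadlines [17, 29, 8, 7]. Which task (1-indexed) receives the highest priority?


Sort tasks by relative deadline (ascending):
  Task 4: deadline = 7
  Task 3: deadline = 8
  Task 1: deadline = 17
  Task 2: deadline = 29
Priority order (highest first): [4, 3, 1, 2]
Highest priority task = 4

4


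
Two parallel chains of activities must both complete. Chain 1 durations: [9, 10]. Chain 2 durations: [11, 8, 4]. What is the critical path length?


Path A total = 9 + 10 = 19
Path B total = 11 + 8 + 4 = 23
Critical path = longest path = max(19, 23) = 23

23


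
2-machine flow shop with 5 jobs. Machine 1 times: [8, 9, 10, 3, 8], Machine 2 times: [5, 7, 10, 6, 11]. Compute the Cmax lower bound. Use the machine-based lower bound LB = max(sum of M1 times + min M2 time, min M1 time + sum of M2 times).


LB1 = sum(M1 times) + min(M2 times) = 38 + 5 = 43
LB2 = min(M1 times) + sum(M2 times) = 3 + 39 = 42
Lower bound = max(LB1, LB2) = max(43, 42) = 43

43


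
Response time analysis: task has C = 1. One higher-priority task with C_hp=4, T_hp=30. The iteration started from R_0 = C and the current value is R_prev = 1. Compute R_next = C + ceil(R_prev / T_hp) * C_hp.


R_next = C + ceil(R_prev / T_hp) * C_hp
ceil(1 / 30) = ceil(0.0333) = 1
Interference = 1 * 4 = 4
R_next = 1 + 4 = 5

5


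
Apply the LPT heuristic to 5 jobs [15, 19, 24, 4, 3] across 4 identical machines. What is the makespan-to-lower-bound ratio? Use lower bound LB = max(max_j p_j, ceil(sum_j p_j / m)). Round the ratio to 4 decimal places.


LPT order: [24, 19, 15, 4, 3]
Machine loads after assignment: [24, 19, 15, 7]
LPT makespan = 24
Lower bound = max(max_job, ceil(total/4)) = max(24, 17) = 24
Ratio = 24 / 24 = 1.0

1.0


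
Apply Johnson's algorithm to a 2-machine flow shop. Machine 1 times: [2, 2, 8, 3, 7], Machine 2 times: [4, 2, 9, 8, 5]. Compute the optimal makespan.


Apply Johnson's rule:
  Group 1 (a <= b): [(1, 2, 4), (2, 2, 2), (4, 3, 8), (3, 8, 9)]
  Group 2 (a > b): [(5, 7, 5)]
Optimal job order: [1, 2, 4, 3, 5]
Schedule:
  Job 1: M1 done at 2, M2 done at 6
  Job 2: M1 done at 4, M2 done at 8
  Job 4: M1 done at 7, M2 done at 16
  Job 3: M1 done at 15, M2 done at 25
  Job 5: M1 done at 22, M2 done at 30
Makespan = 30

30


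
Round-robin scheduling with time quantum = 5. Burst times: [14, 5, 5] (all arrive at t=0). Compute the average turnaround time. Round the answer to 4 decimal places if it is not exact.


Time quantum = 5
Execution trace:
  J1 runs 5 units, time = 5
  J2 runs 5 units, time = 10
  J3 runs 5 units, time = 15
  J1 runs 5 units, time = 20
  J1 runs 4 units, time = 24
Finish times: [24, 10, 15]
Average turnaround = 49/3 = 16.3333

16.3333


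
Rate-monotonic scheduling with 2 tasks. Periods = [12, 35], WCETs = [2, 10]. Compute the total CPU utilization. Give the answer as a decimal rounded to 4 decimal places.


Compute individual utilizations (exact fractions):
  Task 1: C/T = 2/12 = 1/6 (approx. 0.1667)
  Task 2: C/T = 10/35 = 2/7 (approx. 0.2857)
Total utilization U = 1/6 + 2/7 = 19/42
Rounded to 4 decimal places: U = 0.4524
RM (Liu & Layland) bound for 2 tasks = 0.828427; compare with U = 19/42 (approx. 0.452381)
U <= bound, so schedulable by RM sufficient condition.

0.4524


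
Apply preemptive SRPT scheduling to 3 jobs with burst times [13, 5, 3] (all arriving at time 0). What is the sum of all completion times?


Since all jobs arrive at t=0, SRPT equals SPT ordering.
SPT order: [3, 5, 13]
Completion times:
  Job 1: p=3, C=3
  Job 2: p=5, C=8
  Job 3: p=13, C=21
Total completion time = 3 + 8 + 21 = 32

32


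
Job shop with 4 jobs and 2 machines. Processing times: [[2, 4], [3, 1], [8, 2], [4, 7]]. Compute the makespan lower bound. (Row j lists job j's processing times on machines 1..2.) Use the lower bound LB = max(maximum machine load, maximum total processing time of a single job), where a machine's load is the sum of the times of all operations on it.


Machine loads:
  Machine 1: 2 + 3 + 8 + 4 = 17
  Machine 2: 4 + 1 + 2 + 7 = 14
Max machine load = 17
Job totals:
  Job 1: 6
  Job 2: 4
  Job 3: 10
  Job 4: 11
Max job total = 11
Lower bound = max(17, 11) = 17

17


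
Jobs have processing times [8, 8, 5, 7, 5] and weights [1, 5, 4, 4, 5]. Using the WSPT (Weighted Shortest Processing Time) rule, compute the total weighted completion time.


Compute p/w ratios and sort ascending (WSPT): [(5, 5), (5, 4), (8, 5), (7, 4), (8, 1)]
Compute weighted completion times:
  Job (p=5,w=5): C=5, w*C=5*5=25
  Job (p=5,w=4): C=10, w*C=4*10=40
  Job (p=8,w=5): C=18, w*C=5*18=90
  Job (p=7,w=4): C=25, w*C=4*25=100
  Job (p=8,w=1): C=33, w*C=1*33=33
Total weighted completion time = 288

288


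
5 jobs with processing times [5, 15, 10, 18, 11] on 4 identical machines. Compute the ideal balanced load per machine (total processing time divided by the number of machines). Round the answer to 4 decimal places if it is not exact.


Total processing time = 5 + 15 + 10 + 18 + 11 = 59
Number of machines = 4
Ideal balanced load = 59 / 4 = 14.75

14.75


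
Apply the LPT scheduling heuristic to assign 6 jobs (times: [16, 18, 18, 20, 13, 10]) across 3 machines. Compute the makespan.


Sort jobs in decreasing order (LPT): [20, 18, 18, 16, 13, 10]
Assign each job to the least loaded machine:
  Machine 1: jobs [20, 10], load = 30
  Machine 2: jobs [18, 16], load = 34
  Machine 3: jobs [18, 13], load = 31
Makespan = max load = 34

34


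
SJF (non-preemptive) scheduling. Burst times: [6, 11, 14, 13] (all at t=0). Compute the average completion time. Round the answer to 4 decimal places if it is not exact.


SJF order (ascending): [6, 11, 13, 14]
Completion times:
  Job 1: burst=6, C=6
  Job 2: burst=11, C=17
  Job 3: burst=13, C=30
  Job 4: burst=14, C=44
Average completion = 97/4 = 24.25

24.25


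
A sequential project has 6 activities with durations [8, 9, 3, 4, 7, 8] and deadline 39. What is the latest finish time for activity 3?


LF(activity 3) = deadline - sum of successor durations
Successors: activities 4 through 6 with durations [4, 7, 8]
Sum of successor durations = 19
LF = 39 - 19 = 20

20


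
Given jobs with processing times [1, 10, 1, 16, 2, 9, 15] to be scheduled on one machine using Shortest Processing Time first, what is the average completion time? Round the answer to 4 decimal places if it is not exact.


Sort jobs by processing time (SPT order): [1, 1, 2, 9, 10, 15, 16]
Compute completion times sequentially:
  Job 1: processing = 1, completes at 1
  Job 2: processing = 1, completes at 2
  Job 3: processing = 2, completes at 4
  Job 4: processing = 9, completes at 13
  Job 5: processing = 10, completes at 23
  Job 6: processing = 15, completes at 38
  Job 7: processing = 16, completes at 54
Sum of completion times = 135
Average completion time = 135/7 = 19.2857

19.2857


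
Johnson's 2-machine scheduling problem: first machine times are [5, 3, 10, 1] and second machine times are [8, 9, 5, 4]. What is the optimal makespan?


Apply Johnson's rule:
  Group 1 (a <= b): [(4, 1, 4), (2, 3, 9), (1, 5, 8)]
  Group 2 (a > b): [(3, 10, 5)]
Optimal job order: [4, 2, 1, 3]
Schedule:
  Job 4: M1 done at 1, M2 done at 5
  Job 2: M1 done at 4, M2 done at 14
  Job 1: M1 done at 9, M2 done at 22
  Job 3: M1 done at 19, M2 done at 27
Makespan = 27

27


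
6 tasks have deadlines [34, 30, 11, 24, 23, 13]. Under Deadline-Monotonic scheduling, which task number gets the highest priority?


Sort tasks by relative deadline (ascending):
  Task 3: deadline = 11
  Task 6: deadline = 13
  Task 5: deadline = 23
  Task 4: deadline = 24
  Task 2: deadline = 30
  Task 1: deadline = 34
Priority order (highest first): [3, 6, 5, 4, 2, 1]
Highest priority task = 3

3


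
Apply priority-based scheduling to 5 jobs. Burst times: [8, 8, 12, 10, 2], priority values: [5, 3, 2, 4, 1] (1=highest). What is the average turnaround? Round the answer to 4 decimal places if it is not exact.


Sort by priority (ascending = highest first):
Order: [(1, 2), (2, 12), (3, 8), (4, 10), (5, 8)]
Completion times:
  Priority 1, burst=2, C=2
  Priority 2, burst=12, C=14
  Priority 3, burst=8, C=22
  Priority 4, burst=10, C=32
  Priority 5, burst=8, C=40
Average turnaround = 110/5 = 22.0

22.0


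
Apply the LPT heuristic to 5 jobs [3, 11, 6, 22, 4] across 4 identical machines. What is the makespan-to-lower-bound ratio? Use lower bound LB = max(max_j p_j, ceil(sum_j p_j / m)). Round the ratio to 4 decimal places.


LPT order: [22, 11, 6, 4, 3]
Machine loads after assignment: [22, 11, 6, 7]
LPT makespan = 22
Lower bound = max(max_job, ceil(total/4)) = max(22, 12) = 22
Ratio = 22 / 22 = 1.0

1.0


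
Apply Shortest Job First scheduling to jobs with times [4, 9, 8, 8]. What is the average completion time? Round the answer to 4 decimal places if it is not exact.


SJF order (ascending): [4, 8, 8, 9]
Completion times:
  Job 1: burst=4, C=4
  Job 2: burst=8, C=12
  Job 3: burst=8, C=20
  Job 4: burst=9, C=29
Average completion = 65/4 = 16.25

16.25


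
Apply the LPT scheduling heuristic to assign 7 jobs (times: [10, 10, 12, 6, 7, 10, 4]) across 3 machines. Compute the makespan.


Sort jobs in decreasing order (LPT): [12, 10, 10, 10, 7, 6, 4]
Assign each job to the least loaded machine:
  Machine 1: jobs [12, 6], load = 18
  Machine 2: jobs [10, 10], load = 20
  Machine 3: jobs [10, 7, 4], load = 21
Makespan = max load = 21

21


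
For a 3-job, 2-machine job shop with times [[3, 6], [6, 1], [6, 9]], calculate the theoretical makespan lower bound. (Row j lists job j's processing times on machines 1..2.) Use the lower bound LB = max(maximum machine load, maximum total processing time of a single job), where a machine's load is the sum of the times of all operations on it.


Machine loads:
  Machine 1: 3 + 6 + 6 = 15
  Machine 2: 6 + 1 + 9 = 16
Max machine load = 16
Job totals:
  Job 1: 9
  Job 2: 7
  Job 3: 15
Max job total = 15
Lower bound = max(16, 15) = 16

16


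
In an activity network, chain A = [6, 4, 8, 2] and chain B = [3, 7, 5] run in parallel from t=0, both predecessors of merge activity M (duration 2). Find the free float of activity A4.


ES(A4) = sum of predecessors on chain A = 18
EF(A4) = ES + duration = 18 + 2 = 20
Successor of A4 is M. ES(M) = max(sum(A), sum(B)) = max(20, 15) = 20
Free float = ES(successor) - EF(current) = 20 - 20 = 0

0


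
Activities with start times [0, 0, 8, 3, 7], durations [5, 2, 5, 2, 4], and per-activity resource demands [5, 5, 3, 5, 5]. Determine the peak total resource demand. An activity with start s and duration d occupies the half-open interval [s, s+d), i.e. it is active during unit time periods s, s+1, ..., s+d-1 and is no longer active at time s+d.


Each activity i is active on [start_i, start_i + duration_i).
Compute total resource usage per time slot:
  t=0: active resources = [5, 5], total = 10
  t=1: active resources = [5, 5], total = 10
  t=2: active resources = [5], total = 5
  t=3: active resources = [5, 5], total = 10
  t=4: active resources = [5, 5], total = 10
  t=5: active resources = [], total = 0
  t=6: active resources = [], total = 0
  t=7: active resources = [5], total = 5
  t=8: active resources = [3, 5], total = 8
  t=9: active resources = [3, 5], total = 8
  t=10: active resources = [3, 5], total = 8
  t=11: active resources = [3], total = 3
  t=12: active resources = [3], total = 3
Peak resource demand = 10

10


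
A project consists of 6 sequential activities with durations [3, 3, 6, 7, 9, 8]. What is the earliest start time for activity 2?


Activity 2 starts after activities 1 through 1 complete.
Predecessor durations: [3]
ES = 3 = 3

3


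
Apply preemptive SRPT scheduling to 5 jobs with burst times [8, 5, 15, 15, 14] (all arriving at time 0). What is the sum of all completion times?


Since all jobs arrive at t=0, SRPT equals SPT ordering.
SPT order: [5, 8, 14, 15, 15]
Completion times:
  Job 1: p=5, C=5
  Job 2: p=8, C=13
  Job 3: p=14, C=27
  Job 4: p=15, C=42
  Job 5: p=15, C=57
Total completion time = 5 + 13 + 27 + 42 + 57 = 144

144


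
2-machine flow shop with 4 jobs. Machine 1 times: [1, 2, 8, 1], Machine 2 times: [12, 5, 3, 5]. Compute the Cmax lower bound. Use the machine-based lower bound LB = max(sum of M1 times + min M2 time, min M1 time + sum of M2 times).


LB1 = sum(M1 times) + min(M2 times) = 12 + 3 = 15
LB2 = min(M1 times) + sum(M2 times) = 1 + 25 = 26
Lower bound = max(LB1, LB2) = max(15, 26) = 26

26


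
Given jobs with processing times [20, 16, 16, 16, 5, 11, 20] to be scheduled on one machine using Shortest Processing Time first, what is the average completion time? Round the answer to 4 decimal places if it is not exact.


Sort jobs by processing time (SPT order): [5, 11, 16, 16, 16, 20, 20]
Compute completion times sequentially:
  Job 1: processing = 5, completes at 5
  Job 2: processing = 11, completes at 16
  Job 3: processing = 16, completes at 32
  Job 4: processing = 16, completes at 48
  Job 5: processing = 16, completes at 64
  Job 6: processing = 20, completes at 84
  Job 7: processing = 20, completes at 104
Sum of completion times = 353
Average completion time = 353/7 = 50.4286

50.4286


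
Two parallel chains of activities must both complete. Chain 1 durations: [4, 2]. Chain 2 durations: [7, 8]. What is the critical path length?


Path A total = 4 + 2 = 6
Path B total = 7 + 8 = 15
Critical path = longest path = max(6, 15) = 15

15


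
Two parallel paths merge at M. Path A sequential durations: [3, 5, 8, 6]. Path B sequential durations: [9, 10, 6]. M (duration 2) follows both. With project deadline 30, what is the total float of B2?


Forward pass: ES(B2) = sum of predecessors on chain B = 9
EF = ES + duration = 9 + 10 = 19
Backward pass: LF(M) = deadline = 30; LS(M) = 30 - 2 = 28
LF(B2) = LS(M) - sum(successors on chain B) = 28 - 6 = 22
LS = LF - duration = 22 - 10 = 12
Total float = LS - ES = 12 - 9 = 3

3


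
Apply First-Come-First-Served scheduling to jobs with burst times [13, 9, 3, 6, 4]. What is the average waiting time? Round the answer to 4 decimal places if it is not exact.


FCFS order (as given): [13, 9, 3, 6, 4]
Waiting times:
  Job 1: wait = 0
  Job 2: wait = 13
  Job 3: wait = 22
  Job 4: wait = 25
  Job 5: wait = 31
Sum of waiting times = 91
Average waiting time = 91/5 = 18.2

18.2


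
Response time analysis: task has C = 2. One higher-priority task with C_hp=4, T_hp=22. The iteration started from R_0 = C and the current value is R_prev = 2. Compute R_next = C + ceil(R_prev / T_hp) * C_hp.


R_next = C + ceil(R_prev / T_hp) * C_hp
ceil(2 / 22) = ceil(0.0909) = 1
Interference = 1 * 4 = 4
R_next = 2 + 4 = 6

6


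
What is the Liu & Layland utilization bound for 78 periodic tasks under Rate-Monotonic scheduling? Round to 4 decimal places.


Compute 2^(1/78) = 1.0089261045
Subtract 1: 1.0089261045 - 1 = 0.0089261045
Multiply by n: 78 * 0.0089261045 = 0.6962361510
Round to 4 dp: 0.6962

0.6962


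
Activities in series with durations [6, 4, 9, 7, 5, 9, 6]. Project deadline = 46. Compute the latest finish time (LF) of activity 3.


LF(activity 3) = deadline - sum of successor durations
Successors: activities 4 through 7 with durations [7, 5, 9, 6]
Sum of successor durations = 27
LF = 46 - 27 = 19

19


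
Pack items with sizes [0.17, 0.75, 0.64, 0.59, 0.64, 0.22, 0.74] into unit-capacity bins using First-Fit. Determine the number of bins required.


Place items sequentially using First-Fit:
  Item 0.17 -> new Bin 1
  Item 0.75 -> Bin 1 (now 0.92)
  Item 0.64 -> new Bin 2
  Item 0.59 -> new Bin 3
  Item 0.64 -> new Bin 4
  Item 0.22 -> Bin 2 (now 0.86)
  Item 0.74 -> new Bin 5
Total bins used = 5

5


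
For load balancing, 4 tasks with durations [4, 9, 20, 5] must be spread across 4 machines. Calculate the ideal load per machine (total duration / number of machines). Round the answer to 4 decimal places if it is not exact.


Total processing time = 4 + 9 + 20 + 5 = 38
Number of machines = 4
Ideal balanced load = 38 / 4 = 9.5

9.5


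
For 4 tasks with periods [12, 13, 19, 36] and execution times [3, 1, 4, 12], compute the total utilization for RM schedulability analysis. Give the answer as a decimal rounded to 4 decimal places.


Compute individual utilizations (exact fractions):
  Task 1: C/T = 3/12 = 1/4 (approx. 0.25)
  Task 2: C/T = 1/13 (approx. 0.0769)
  Task 3: C/T = 4/19 (approx. 0.2105)
  Task 4: C/T = 12/36 = 1/3 (approx. 0.3333)
Total utilization U = 1/4 + 1/13 + 4/19 + 1/3 = 2581/2964
Rounded to 4 decimal places: U = 0.8708
RM (Liu & Layland) bound for 4 tasks = 0.756828; compare with U = 2581/2964 (approx. 0.870783)
bound < U <= 1, so the RM sufficient condition is not met (inconclusive; an exact test such as response-time analysis is needed).

0.8708


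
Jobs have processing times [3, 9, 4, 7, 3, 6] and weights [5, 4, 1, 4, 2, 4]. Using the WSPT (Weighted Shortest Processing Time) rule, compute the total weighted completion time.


Compute p/w ratios and sort ascending (WSPT): [(3, 5), (3, 2), (6, 4), (7, 4), (9, 4), (4, 1)]
Compute weighted completion times:
  Job (p=3,w=5): C=3, w*C=5*3=15
  Job (p=3,w=2): C=6, w*C=2*6=12
  Job (p=6,w=4): C=12, w*C=4*12=48
  Job (p=7,w=4): C=19, w*C=4*19=76
  Job (p=9,w=4): C=28, w*C=4*28=112
  Job (p=4,w=1): C=32, w*C=1*32=32
Total weighted completion time = 295

295


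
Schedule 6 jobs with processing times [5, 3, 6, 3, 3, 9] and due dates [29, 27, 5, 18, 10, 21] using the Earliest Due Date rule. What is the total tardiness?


Sort by due date (EDD order): [(6, 5), (3, 10), (3, 18), (9, 21), (3, 27), (5, 29)]
Compute completion times and tardiness:
  Job 1: p=6, d=5, C=6, tardiness=max(0,6-5)=1
  Job 2: p=3, d=10, C=9, tardiness=max(0,9-10)=0
  Job 3: p=3, d=18, C=12, tardiness=max(0,12-18)=0
  Job 4: p=9, d=21, C=21, tardiness=max(0,21-21)=0
  Job 5: p=3, d=27, C=24, tardiness=max(0,24-27)=0
  Job 6: p=5, d=29, C=29, tardiness=max(0,29-29)=0
Total tardiness = 1

1


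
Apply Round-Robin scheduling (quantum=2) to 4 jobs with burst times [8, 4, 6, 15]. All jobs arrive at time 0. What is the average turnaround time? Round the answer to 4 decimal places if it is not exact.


Time quantum = 2
Execution trace:
  J1 runs 2 units, time = 2
  J2 runs 2 units, time = 4
  J3 runs 2 units, time = 6
  J4 runs 2 units, time = 8
  J1 runs 2 units, time = 10
  J2 runs 2 units, time = 12
  J3 runs 2 units, time = 14
  J4 runs 2 units, time = 16
  J1 runs 2 units, time = 18
  J3 runs 2 units, time = 20
  J4 runs 2 units, time = 22
  J1 runs 2 units, time = 24
  J4 runs 2 units, time = 26
  J4 runs 2 units, time = 28
  J4 runs 2 units, time = 30
  J4 runs 2 units, time = 32
  J4 runs 1 units, time = 33
Finish times: [24, 12, 20, 33]
Average turnaround = 89/4 = 22.25

22.25


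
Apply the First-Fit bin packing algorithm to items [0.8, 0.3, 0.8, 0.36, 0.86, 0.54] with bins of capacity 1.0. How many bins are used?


Place items sequentially using First-Fit:
  Item 0.8 -> new Bin 1
  Item 0.3 -> new Bin 2
  Item 0.8 -> new Bin 3
  Item 0.36 -> Bin 2 (now 0.66)
  Item 0.86 -> new Bin 4
  Item 0.54 -> new Bin 5
Total bins used = 5

5


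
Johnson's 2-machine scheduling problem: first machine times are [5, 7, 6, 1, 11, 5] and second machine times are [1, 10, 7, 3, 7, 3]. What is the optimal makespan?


Apply Johnson's rule:
  Group 1 (a <= b): [(4, 1, 3), (3, 6, 7), (2, 7, 10)]
  Group 2 (a > b): [(5, 11, 7), (6, 5, 3), (1, 5, 1)]
Optimal job order: [4, 3, 2, 5, 6, 1]
Schedule:
  Job 4: M1 done at 1, M2 done at 4
  Job 3: M1 done at 7, M2 done at 14
  Job 2: M1 done at 14, M2 done at 24
  Job 5: M1 done at 25, M2 done at 32
  Job 6: M1 done at 30, M2 done at 35
  Job 1: M1 done at 35, M2 done at 36
Makespan = 36

36


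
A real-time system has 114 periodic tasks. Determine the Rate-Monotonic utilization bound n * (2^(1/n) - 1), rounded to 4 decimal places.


Compute 2^(1/114) = 1.0060987606
Subtract 1: 1.0060987606 - 1 = 0.0060987606
Multiply by n: 114 * 0.0060987606 = 0.6952587084
Round to 4 dp: 0.6953

0.6953


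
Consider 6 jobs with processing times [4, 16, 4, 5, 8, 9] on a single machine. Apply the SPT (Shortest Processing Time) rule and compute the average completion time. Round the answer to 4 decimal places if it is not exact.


Sort jobs by processing time (SPT order): [4, 4, 5, 8, 9, 16]
Compute completion times sequentially:
  Job 1: processing = 4, completes at 4
  Job 2: processing = 4, completes at 8
  Job 3: processing = 5, completes at 13
  Job 4: processing = 8, completes at 21
  Job 5: processing = 9, completes at 30
  Job 6: processing = 16, completes at 46
Sum of completion times = 122
Average completion time = 122/6 = 20.3333

20.3333


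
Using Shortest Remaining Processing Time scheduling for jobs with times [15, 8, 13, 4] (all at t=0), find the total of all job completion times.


Since all jobs arrive at t=0, SRPT equals SPT ordering.
SPT order: [4, 8, 13, 15]
Completion times:
  Job 1: p=4, C=4
  Job 2: p=8, C=12
  Job 3: p=13, C=25
  Job 4: p=15, C=40
Total completion time = 4 + 12 + 25 + 40 = 81

81


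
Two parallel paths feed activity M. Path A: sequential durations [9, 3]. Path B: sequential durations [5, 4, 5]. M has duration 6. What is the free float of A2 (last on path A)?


ES(A2) = sum of predecessors on chain A = 9
EF(A2) = ES + duration = 9 + 3 = 12
Successor of A2 is M. ES(M) = max(sum(A), sum(B)) = max(12, 14) = 14
Free float = ES(successor) - EF(current) = 14 - 12 = 2

2


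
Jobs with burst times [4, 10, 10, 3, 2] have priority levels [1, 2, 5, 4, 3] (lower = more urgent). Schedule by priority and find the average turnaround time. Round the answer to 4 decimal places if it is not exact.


Sort by priority (ascending = highest first):
Order: [(1, 4), (2, 10), (3, 2), (4, 3), (5, 10)]
Completion times:
  Priority 1, burst=4, C=4
  Priority 2, burst=10, C=14
  Priority 3, burst=2, C=16
  Priority 4, burst=3, C=19
  Priority 5, burst=10, C=29
Average turnaround = 82/5 = 16.4

16.4


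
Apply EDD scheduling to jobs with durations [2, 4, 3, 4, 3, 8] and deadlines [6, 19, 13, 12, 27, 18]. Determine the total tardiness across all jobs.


Sort by due date (EDD order): [(2, 6), (4, 12), (3, 13), (8, 18), (4, 19), (3, 27)]
Compute completion times and tardiness:
  Job 1: p=2, d=6, C=2, tardiness=max(0,2-6)=0
  Job 2: p=4, d=12, C=6, tardiness=max(0,6-12)=0
  Job 3: p=3, d=13, C=9, tardiness=max(0,9-13)=0
  Job 4: p=8, d=18, C=17, tardiness=max(0,17-18)=0
  Job 5: p=4, d=19, C=21, tardiness=max(0,21-19)=2
  Job 6: p=3, d=27, C=24, tardiness=max(0,24-27)=0
Total tardiness = 2

2


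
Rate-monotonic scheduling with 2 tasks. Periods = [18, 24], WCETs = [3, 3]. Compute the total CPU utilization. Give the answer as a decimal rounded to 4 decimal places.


Compute individual utilizations (exact fractions):
  Task 1: C/T = 3/18 = 1/6 (approx. 0.1667)
  Task 2: C/T = 3/24 = 1/8 (approx. 0.125)
Total utilization U = 1/6 + 1/8 = 7/24
Rounded to 4 decimal places: U = 0.2917
RM (Liu & Layland) bound for 2 tasks = 0.828427; compare with U = 7/24 (approx. 0.291667)
U <= bound, so schedulable by RM sufficient condition.

0.2917


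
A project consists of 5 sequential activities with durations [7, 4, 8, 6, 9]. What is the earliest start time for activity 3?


Activity 3 starts after activities 1 through 2 complete.
Predecessor durations: [7, 4]
ES = 7 + 4 = 11

11


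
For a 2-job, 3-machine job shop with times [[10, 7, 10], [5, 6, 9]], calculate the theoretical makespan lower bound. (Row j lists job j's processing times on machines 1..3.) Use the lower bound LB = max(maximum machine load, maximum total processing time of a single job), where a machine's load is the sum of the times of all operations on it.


Machine loads:
  Machine 1: 10 + 5 = 15
  Machine 2: 7 + 6 = 13
  Machine 3: 10 + 9 = 19
Max machine load = 19
Job totals:
  Job 1: 27
  Job 2: 20
Max job total = 27
Lower bound = max(19, 27) = 27

27


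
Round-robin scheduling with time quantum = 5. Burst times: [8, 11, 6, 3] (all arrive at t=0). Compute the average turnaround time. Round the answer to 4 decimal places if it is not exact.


Time quantum = 5
Execution trace:
  J1 runs 5 units, time = 5
  J2 runs 5 units, time = 10
  J3 runs 5 units, time = 15
  J4 runs 3 units, time = 18
  J1 runs 3 units, time = 21
  J2 runs 5 units, time = 26
  J3 runs 1 units, time = 27
  J2 runs 1 units, time = 28
Finish times: [21, 28, 27, 18]
Average turnaround = 94/4 = 23.5

23.5


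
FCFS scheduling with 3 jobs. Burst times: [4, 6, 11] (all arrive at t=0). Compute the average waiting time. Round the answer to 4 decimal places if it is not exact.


FCFS order (as given): [4, 6, 11]
Waiting times:
  Job 1: wait = 0
  Job 2: wait = 4
  Job 3: wait = 10
Sum of waiting times = 14
Average waiting time = 14/3 = 4.6667

4.6667


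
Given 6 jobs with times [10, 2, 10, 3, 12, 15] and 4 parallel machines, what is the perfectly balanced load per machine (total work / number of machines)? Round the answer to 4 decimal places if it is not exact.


Total processing time = 10 + 2 + 10 + 3 + 12 + 15 = 52
Number of machines = 4
Ideal balanced load = 52 / 4 = 13.0

13.0


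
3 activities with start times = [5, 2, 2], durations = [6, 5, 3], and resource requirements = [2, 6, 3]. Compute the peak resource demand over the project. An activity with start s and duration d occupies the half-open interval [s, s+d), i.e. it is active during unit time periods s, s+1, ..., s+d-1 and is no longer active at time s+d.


Each activity i is active on [start_i, start_i + duration_i).
Compute total resource usage per time slot:
  t=0: active resources = [], total = 0
  t=1: active resources = [], total = 0
  t=2: active resources = [6, 3], total = 9
  t=3: active resources = [6, 3], total = 9
  t=4: active resources = [6, 3], total = 9
  t=5: active resources = [2, 6], total = 8
  t=6: active resources = [2, 6], total = 8
  t=7: active resources = [2], total = 2
  t=8: active resources = [2], total = 2
  t=9: active resources = [2], total = 2
  t=10: active resources = [2], total = 2
Peak resource demand = 9

9


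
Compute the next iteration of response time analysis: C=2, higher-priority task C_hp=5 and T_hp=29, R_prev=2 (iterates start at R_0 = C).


R_next = C + ceil(R_prev / T_hp) * C_hp
ceil(2 / 29) = ceil(0.069) = 1
Interference = 1 * 5 = 5
R_next = 2 + 5 = 7

7


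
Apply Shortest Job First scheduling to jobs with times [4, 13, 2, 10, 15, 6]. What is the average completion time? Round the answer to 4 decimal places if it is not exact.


SJF order (ascending): [2, 4, 6, 10, 13, 15]
Completion times:
  Job 1: burst=2, C=2
  Job 2: burst=4, C=6
  Job 3: burst=6, C=12
  Job 4: burst=10, C=22
  Job 5: burst=13, C=35
  Job 6: burst=15, C=50
Average completion = 127/6 = 21.1667

21.1667


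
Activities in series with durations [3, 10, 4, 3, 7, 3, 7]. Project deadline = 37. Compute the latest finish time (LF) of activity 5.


LF(activity 5) = deadline - sum of successor durations
Successors: activities 6 through 7 with durations [3, 7]
Sum of successor durations = 10
LF = 37 - 10 = 27

27


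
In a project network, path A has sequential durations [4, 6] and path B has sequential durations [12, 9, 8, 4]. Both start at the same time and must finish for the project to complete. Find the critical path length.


Path A total = 4 + 6 = 10
Path B total = 12 + 9 + 8 + 4 = 33
Critical path = longest path = max(10, 33) = 33

33


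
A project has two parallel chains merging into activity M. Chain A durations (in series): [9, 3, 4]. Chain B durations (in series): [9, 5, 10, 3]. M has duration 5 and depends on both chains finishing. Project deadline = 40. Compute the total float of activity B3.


Forward pass: ES(B3) = sum of predecessors on chain B = 14
EF = ES + duration = 14 + 10 = 24
Backward pass: LF(M) = deadline = 40; LS(M) = 40 - 5 = 35
LF(B3) = LS(M) - sum(successors on chain B) = 35 - 3 = 32
LS = LF - duration = 32 - 10 = 22
Total float = LS - ES = 22 - 14 = 8

8


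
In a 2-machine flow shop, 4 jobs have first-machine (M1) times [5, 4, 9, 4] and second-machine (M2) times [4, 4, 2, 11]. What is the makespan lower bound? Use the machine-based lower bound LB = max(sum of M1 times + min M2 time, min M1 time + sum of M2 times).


LB1 = sum(M1 times) + min(M2 times) = 22 + 2 = 24
LB2 = min(M1 times) + sum(M2 times) = 4 + 21 = 25
Lower bound = max(LB1, LB2) = max(24, 25) = 25

25


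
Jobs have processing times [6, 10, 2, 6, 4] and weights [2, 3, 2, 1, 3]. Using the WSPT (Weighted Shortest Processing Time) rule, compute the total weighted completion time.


Compute p/w ratios and sort ascending (WSPT): [(2, 2), (4, 3), (6, 2), (10, 3), (6, 1)]
Compute weighted completion times:
  Job (p=2,w=2): C=2, w*C=2*2=4
  Job (p=4,w=3): C=6, w*C=3*6=18
  Job (p=6,w=2): C=12, w*C=2*12=24
  Job (p=10,w=3): C=22, w*C=3*22=66
  Job (p=6,w=1): C=28, w*C=1*28=28
Total weighted completion time = 140

140


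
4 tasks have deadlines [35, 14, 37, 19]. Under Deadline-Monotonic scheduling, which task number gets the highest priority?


Sort tasks by relative deadline (ascending):
  Task 2: deadline = 14
  Task 4: deadline = 19
  Task 1: deadline = 35
  Task 3: deadline = 37
Priority order (highest first): [2, 4, 1, 3]
Highest priority task = 2

2


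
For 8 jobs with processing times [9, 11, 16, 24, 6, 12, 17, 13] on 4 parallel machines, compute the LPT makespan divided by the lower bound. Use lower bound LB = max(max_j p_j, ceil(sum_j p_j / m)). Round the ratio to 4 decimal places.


LPT order: [24, 17, 16, 13, 12, 11, 9, 6]
Machine loads after assignment: [30, 26, 27, 25]
LPT makespan = 30
Lower bound = max(max_job, ceil(total/4)) = max(24, 27) = 27
Ratio = 30 / 27 = 1.1111

1.1111


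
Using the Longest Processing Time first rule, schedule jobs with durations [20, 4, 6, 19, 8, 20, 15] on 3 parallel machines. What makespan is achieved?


Sort jobs in decreasing order (LPT): [20, 20, 19, 15, 8, 6, 4]
Assign each job to the least loaded machine:
  Machine 1: jobs [20, 8], load = 28
  Machine 2: jobs [20, 6, 4], load = 30
  Machine 3: jobs [19, 15], load = 34
Makespan = max load = 34

34


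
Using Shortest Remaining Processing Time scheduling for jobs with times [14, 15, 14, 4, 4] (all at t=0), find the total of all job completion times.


Since all jobs arrive at t=0, SRPT equals SPT ordering.
SPT order: [4, 4, 14, 14, 15]
Completion times:
  Job 1: p=4, C=4
  Job 2: p=4, C=8
  Job 3: p=14, C=22
  Job 4: p=14, C=36
  Job 5: p=15, C=51
Total completion time = 4 + 8 + 22 + 36 + 51 = 121

121


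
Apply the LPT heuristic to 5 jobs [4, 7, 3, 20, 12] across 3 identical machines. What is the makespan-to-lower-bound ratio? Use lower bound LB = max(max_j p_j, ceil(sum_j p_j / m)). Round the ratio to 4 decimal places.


LPT order: [20, 12, 7, 4, 3]
Machine loads after assignment: [20, 12, 14]
LPT makespan = 20
Lower bound = max(max_job, ceil(total/3)) = max(20, 16) = 20
Ratio = 20 / 20 = 1.0

1.0


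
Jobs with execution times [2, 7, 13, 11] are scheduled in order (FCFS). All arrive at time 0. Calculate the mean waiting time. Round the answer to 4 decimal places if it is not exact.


FCFS order (as given): [2, 7, 13, 11]
Waiting times:
  Job 1: wait = 0
  Job 2: wait = 2
  Job 3: wait = 9
  Job 4: wait = 22
Sum of waiting times = 33
Average waiting time = 33/4 = 8.25

8.25


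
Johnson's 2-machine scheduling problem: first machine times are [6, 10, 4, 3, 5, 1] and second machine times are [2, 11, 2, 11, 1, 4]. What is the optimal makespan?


Apply Johnson's rule:
  Group 1 (a <= b): [(6, 1, 4), (4, 3, 11), (2, 10, 11)]
  Group 2 (a > b): [(1, 6, 2), (3, 4, 2), (5, 5, 1)]
Optimal job order: [6, 4, 2, 1, 3, 5]
Schedule:
  Job 6: M1 done at 1, M2 done at 5
  Job 4: M1 done at 4, M2 done at 16
  Job 2: M1 done at 14, M2 done at 27
  Job 1: M1 done at 20, M2 done at 29
  Job 3: M1 done at 24, M2 done at 31
  Job 5: M1 done at 29, M2 done at 32
Makespan = 32

32


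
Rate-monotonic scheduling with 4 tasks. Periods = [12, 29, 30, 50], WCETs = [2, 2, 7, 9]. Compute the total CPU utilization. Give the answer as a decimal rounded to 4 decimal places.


Compute individual utilizations (exact fractions):
  Task 1: C/T = 2/12 = 1/6 (approx. 0.1667)
  Task 2: C/T = 2/29 (approx. 0.069)
  Task 3: C/T = 7/30 (approx. 0.2333)
  Task 4: C/T = 9/50 (approx. 0.18)
Total utilization U = 1/6 + 2/29 + 7/30 + 9/50 = 941/1450
Rounded to 4 decimal places: U = 0.6490
RM (Liu & Layland) bound for 4 tasks = 0.756828; compare with U = 941/1450 (approx. 0.648966)
U <= bound, so schedulable by RM sufficient condition.

0.6490


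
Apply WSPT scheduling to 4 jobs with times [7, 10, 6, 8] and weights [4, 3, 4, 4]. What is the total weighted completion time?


Compute p/w ratios and sort ascending (WSPT): [(6, 4), (7, 4), (8, 4), (10, 3)]
Compute weighted completion times:
  Job (p=6,w=4): C=6, w*C=4*6=24
  Job (p=7,w=4): C=13, w*C=4*13=52
  Job (p=8,w=4): C=21, w*C=4*21=84
  Job (p=10,w=3): C=31, w*C=3*31=93
Total weighted completion time = 253

253


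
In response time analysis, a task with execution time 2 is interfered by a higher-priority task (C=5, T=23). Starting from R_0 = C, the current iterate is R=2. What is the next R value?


R_next = C + ceil(R_prev / T_hp) * C_hp
ceil(2 / 23) = ceil(0.087) = 1
Interference = 1 * 5 = 5
R_next = 2 + 5 = 7

7


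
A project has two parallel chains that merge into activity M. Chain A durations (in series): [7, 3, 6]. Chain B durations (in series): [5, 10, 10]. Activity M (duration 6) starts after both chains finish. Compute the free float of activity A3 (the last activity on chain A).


ES(A3) = sum of predecessors on chain A = 10
EF(A3) = ES + duration = 10 + 6 = 16
Successor of A3 is M. ES(M) = max(sum(A), sum(B)) = max(16, 25) = 25
Free float = ES(successor) - EF(current) = 25 - 16 = 9

9


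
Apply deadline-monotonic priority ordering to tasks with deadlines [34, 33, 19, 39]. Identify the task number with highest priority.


Sort tasks by relative deadline (ascending):
  Task 3: deadline = 19
  Task 2: deadline = 33
  Task 1: deadline = 34
  Task 4: deadline = 39
Priority order (highest first): [3, 2, 1, 4]
Highest priority task = 3

3


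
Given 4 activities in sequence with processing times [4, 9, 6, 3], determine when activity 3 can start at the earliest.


Activity 3 starts after activities 1 through 2 complete.
Predecessor durations: [4, 9]
ES = 4 + 9 = 13

13


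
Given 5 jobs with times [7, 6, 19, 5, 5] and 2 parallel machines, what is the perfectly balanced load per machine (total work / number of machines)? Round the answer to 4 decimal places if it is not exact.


Total processing time = 7 + 6 + 19 + 5 + 5 = 42
Number of machines = 2
Ideal balanced load = 42 / 2 = 21.0

21.0


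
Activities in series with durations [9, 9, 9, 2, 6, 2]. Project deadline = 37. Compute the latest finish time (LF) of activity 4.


LF(activity 4) = deadline - sum of successor durations
Successors: activities 5 through 6 with durations [6, 2]
Sum of successor durations = 8
LF = 37 - 8 = 29

29


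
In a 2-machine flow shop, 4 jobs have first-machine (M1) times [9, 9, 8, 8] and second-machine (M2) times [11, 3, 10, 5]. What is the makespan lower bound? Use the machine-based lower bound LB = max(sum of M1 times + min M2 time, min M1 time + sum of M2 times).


LB1 = sum(M1 times) + min(M2 times) = 34 + 3 = 37
LB2 = min(M1 times) + sum(M2 times) = 8 + 29 = 37
Lower bound = max(LB1, LB2) = max(37, 37) = 37

37


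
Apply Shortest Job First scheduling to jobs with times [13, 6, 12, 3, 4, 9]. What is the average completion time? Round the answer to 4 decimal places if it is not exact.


SJF order (ascending): [3, 4, 6, 9, 12, 13]
Completion times:
  Job 1: burst=3, C=3
  Job 2: burst=4, C=7
  Job 3: burst=6, C=13
  Job 4: burst=9, C=22
  Job 5: burst=12, C=34
  Job 6: burst=13, C=47
Average completion = 126/6 = 21.0

21.0
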